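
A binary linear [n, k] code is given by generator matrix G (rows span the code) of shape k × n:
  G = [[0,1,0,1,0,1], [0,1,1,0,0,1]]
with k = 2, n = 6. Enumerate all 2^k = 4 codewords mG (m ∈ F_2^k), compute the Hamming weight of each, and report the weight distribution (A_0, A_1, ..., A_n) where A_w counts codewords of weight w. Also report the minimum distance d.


Weight distribution: A_0 = 1, A_2 = 1, A_3 = 2. Minimum distance d = 2.

Enumerate all 2^2 = 4 messages m ∈ F_2^2.
For each, compute codeword c = mG in F_2^6, then tally its weight.
  m = 00 → c = 000000, weight = 0.
  m = 10 → c = 010101, weight = 3.
  m = 01 → c = 011001, weight = 3.
  m = 11 → c = 001100, weight = 2.
Tally weights:
  weight 0: 1 codewords.
  weight 2: 1 codewords.
  weight 3: 2 codewords.
Minimum distance d = smallest w > 0 with A_w > 0 = 2.
Sanity: Σ A_w = 4 = 2^2 = 4 ✓.


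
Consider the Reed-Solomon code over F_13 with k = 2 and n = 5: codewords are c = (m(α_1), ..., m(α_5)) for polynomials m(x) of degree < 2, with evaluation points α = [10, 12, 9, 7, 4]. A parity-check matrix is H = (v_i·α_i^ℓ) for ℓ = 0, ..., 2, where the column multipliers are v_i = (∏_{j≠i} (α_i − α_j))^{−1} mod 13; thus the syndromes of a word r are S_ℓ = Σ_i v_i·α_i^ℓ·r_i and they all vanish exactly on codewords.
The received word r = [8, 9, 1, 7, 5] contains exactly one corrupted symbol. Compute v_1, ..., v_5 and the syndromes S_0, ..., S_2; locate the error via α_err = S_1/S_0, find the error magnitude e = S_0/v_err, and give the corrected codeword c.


S = (7, 10, 5), error at position 4, error magnitude e = 7, c = [8, 9, 1, 0, 5].

Step 1: column multipliers v_i = (∏_{j≠i}(α_i − α_j))^{−1} mod 13.
  i = 1 (α = 10): (10−12)(10−9)(10−7)(10−4) = (−2)·1·3·6 = −36 ≡ 3, so v_1 = 3^{−1} = 9 (mod 13).
  i = 2 (α = 12): (12−10)(12−9)(12−7)(12−4) = 2·3·5·8 = 240 ≡ 6, so v_2 = 6^{−1} = 11 (mod 13).
  i = 3 (α = 9): (9−10)(9−12)(9−7)(9−4) = (−1)·(−3)·2·5 = 30 ≡ 4, so v_3 = 4^{−1} = 10 (mod 13).
  i = 4 (α = 7): (7−10)(7−12)(7−9)(7−4) = (−3)·(−5)·(−2)·3 = −90 ≡ 1, so v_4 = 1^{−1} = 1 (mod 13).
  i = 5 (α = 4): (4−10)(4−12)(4−9)(4−7) = (−6)·(−8)·(−5)·(−3) = 720 ≡ 5, so v_5 = 5^{−1} = 8 (mod 13).
  v = [9, 11, 10, 1, 8].
Step 2: syndromes of r = [8, 9, 1, 7, 5] (all sums mod 13).
  S_0 = Σ v_i r_i = 9·8 + 11·9 + 10·1 + 1·7 + 8·5 = 228 ≡ 7.
  S_1 = Σ v_i α_i r_i = 9·10·8 + 11·12·9 + 10·9·1 + 1·7·7 + 8·4·5 = 2207 ≡ 10.
  α_i^2 mod 13 = [9, 1, 3, 10, 3].
  S_2 = Σ v_i α_i^2 r_i = 9·9·8 + 11·1·9 + 10·3·1 + 1·10·7 + 8·3·5 = 967 ≡ 5.
  S = (7, 10, 5) ≠ 0, so r is not a codeword (an error is present).
Step 3: locate the error. For a single error e at position i, S_ℓ = v_i·e·α_i^ℓ, so α_err = S_1/S_0.
  S_0^{−1} = 7^{−1} = 2 (mod 13), so α_err = 10·2 = 20 ≡ 7 = α_4. Error position i = 4.
  Consistency check: S_2/S_1 = 5·4 = 20 ≡ 7 = α_err ✓ (single-error assumption holds).
Step 4: error magnitude e = S_0/v_4 = S_0·∏_{j≠4}(α_4 − α_j) = 7·1 = 7 ≡ 7 (mod 13).
Step 5: correct position 4: c_4 = r_4 − e = 7 − 7 ≡ 0 (mod 13). Hence c = [8, 9, 1, 0, 5].
  Check: interpolating c through the α_i gives m(x) = 3 + 7·x (degree < 2) with m(α_i) = c_i for every i, so c is indeed a codeword.


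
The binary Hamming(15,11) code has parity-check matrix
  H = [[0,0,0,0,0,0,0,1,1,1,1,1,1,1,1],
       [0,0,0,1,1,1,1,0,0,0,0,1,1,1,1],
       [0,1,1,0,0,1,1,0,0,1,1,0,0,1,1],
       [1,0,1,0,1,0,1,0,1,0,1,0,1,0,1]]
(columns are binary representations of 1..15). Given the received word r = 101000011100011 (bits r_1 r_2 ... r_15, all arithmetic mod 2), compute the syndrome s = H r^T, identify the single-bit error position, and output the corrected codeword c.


s = (1, 0, 0, 0)^T, error position = 8, corrected codeword c = 101000001100011

Compute s = H r^T mod 2 one row at a time:
  s_1 = 1 + 1 + 1 + 0 + 0 + 0 + 1 + 1 = 5 ≡ 1 (mod 2).
  s_2 = 0 + 0 + 0 + 0 + 0 + 0 + 1 + 1 = 2 ≡ 0 (mod 2).
  s_3 = 0 + 1 + 0 + 0 + 1 + 0 + 1 + 1 = 4 ≡ 0 (mod 2).
  s_4 = 1 + 1 + 0 + 0 + 1 + 0 + 0 + 1 = 4 ≡ 0 (mod 2).
s = (1, 0, 0, 0)^T — this equals column 8 of H (binary 1000), so error is at position 8.
Correct: flip bit 8 of r = 101000011100011 to get c = 101000001100011.


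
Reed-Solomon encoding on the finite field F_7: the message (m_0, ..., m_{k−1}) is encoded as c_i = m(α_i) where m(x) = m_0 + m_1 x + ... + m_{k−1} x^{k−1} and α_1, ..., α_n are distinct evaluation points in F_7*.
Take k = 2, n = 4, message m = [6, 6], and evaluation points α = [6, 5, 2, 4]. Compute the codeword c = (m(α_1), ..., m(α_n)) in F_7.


c = [0, 1, 4, 2]

Message polynomial: m(x) = 6 + 6·x (mod 7).
For each evaluation point α_i, compute m(α_i) mod 7:
  α_1 = 6: Horner steps 6 → 0, so m(6) = 0.
  α_2 = 5: Horner steps 6 → 1, so m(5) = 1.
  α_3 = 2: Horner steps 6 → 4, so m(2) = 4.
  α_4 = 4: Horner steps 6 → 2, so m(4) = 2.
Codeword c = [0, 1, 4, 2] ∈ F_7^4.


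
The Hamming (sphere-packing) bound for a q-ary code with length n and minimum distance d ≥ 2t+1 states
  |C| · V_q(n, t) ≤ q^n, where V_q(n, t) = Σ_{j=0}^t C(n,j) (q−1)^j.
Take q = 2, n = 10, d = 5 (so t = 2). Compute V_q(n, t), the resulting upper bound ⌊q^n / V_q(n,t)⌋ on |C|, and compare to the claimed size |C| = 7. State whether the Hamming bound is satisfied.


V_q(n, t) = 56, q^n = 1024, Hamming bound = 18, |C| = 7 ≤ bound (satisfied).

Step 1: Compute V_q(n, t) = Σ_{j=0}^2 C(n, j) (q−1)^j.
  j = 0: C(10,0)·(1)^0 = 1·1 = 1.
  j = 1: C(10,1)·(1)^1 = 10·1 = 10.
  j = 2: C(10,2)·(1)^2 = 45·1 = 45.
  V_q(n, t) = 1 + 10 + 45 = 56.
Step 2: q^n = 2^10 = 1024.
Step 3: Hamming bound ⌊q^n / V_q(n,t)⌋ = ⌊1024/56⌋ = 18.
Step 4: Compare |C| = 7 to 18: satisfied.
The claimed |C| lies below the Hamming bound.


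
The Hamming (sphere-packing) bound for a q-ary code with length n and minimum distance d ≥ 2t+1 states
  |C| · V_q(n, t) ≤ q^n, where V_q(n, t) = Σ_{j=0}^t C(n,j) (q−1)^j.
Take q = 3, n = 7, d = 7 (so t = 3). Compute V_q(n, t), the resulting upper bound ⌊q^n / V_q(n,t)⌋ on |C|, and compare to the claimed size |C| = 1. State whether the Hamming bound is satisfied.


V_q(n, t) = 379, q^n = 2187, Hamming bound = 5, |C| = 1 ≤ bound (satisfied).

Step 1: Compute V_q(n, t) = Σ_{j=0}^3 C(n, j) (q−1)^j.
  j = 0: C(7,0)·(2)^0 = 1·1 = 1.
  j = 1: C(7,1)·(2)^1 = 7·2 = 14.
  j = 2: C(7,2)·(2)^2 = 21·4 = 84.
  j = 3: C(7,3)·(2)^3 = 35·8 = 280.
  V_q(n, t) = 1 + 14 + 84 + 280 = 379.
Step 2: q^n = 3^7 = 2187.
Step 3: Hamming bound ⌊q^n / V_q(n,t)⌋ = ⌊2187/379⌋ = 5.
Step 4: Compare |C| = 1 to 5: satisfied.
The claimed |C| lies below the Hamming bound.


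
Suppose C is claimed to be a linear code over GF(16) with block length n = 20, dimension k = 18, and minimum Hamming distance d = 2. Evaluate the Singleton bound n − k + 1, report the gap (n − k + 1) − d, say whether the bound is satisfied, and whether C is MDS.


Singleton RHS = n − k + 1 = 3, slack = 1, bound satisfied, not MDS.

Singleton bound: d ≤ n − k + 1.
Here n = 20, k = 18, so n − k + 1 = 3.
Given d = 2, check d ≤ 3: YES.
Slack = (n − k + 1) − d = 1.
The code is NOT MDS (slack = 1 > 0).
Description: the claimed parameters are [20, 18, 2]_16; such a code would be non-MDS.


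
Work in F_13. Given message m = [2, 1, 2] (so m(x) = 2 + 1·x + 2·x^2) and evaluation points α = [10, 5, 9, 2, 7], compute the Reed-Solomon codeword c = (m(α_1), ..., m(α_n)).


c = [4, 5, 4, 12, 3]

Message polynomial: m(x) = 2 + 1·x + 2·x^2 (mod 13).
For each evaluation point α_i, compute m(α_i) mod 13:
  α_1 = 10: Horner steps 2 → 8 → 4, so m(10) = 4.
  α_2 = 5: Horner steps 2 → 11 → 5, so m(5) = 5.
  α_3 = 9: Horner steps 2 → 6 → 4, so m(9) = 4.
  α_4 = 2: Horner steps 2 → 5 → 12, so m(2) = 12.
  α_5 = 7: Horner steps 2 → 2 → 3, so m(7) = 3.
Codeword c = [4, 5, 4, 12, 3] ∈ F_13^5.


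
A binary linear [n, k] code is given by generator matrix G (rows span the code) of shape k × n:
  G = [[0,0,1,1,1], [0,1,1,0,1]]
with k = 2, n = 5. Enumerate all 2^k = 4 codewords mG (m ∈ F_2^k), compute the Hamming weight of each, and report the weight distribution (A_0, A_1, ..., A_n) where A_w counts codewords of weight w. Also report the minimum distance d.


Weight distribution: A_0 = 1, A_2 = 1, A_3 = 2. Minimum distance d = 2.

Enumerate all 2^2 = 4 messages m ∈ F_2^2.
For each, compute codeword c = mG in F_2^5, then tally its weight.
  m = 00 → c = 00000, weight = 0.
  m = 10 → c = 00111, weight = 3.
  m = 01 → c = 01101, weight = 3.
  m = 11 → c = 01010, weight = 2.
Tally weights:
  weight 0: 1 codewords.
  weight 2: 1 codewords.
  weight 3: 2 codewords.
Minimum distance d = smallest w > 0 with A_w > 0 = 2.
Sanity: Σ A_w = 4 = 2^2 = 4 ✓.


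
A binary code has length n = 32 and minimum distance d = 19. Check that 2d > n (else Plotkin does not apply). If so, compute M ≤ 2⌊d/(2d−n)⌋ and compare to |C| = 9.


Plotkin bound M ≤ 6; given |C| = 9 > bound (violated).

Check applicability: 2d = 38, n = 32.
2d − n = 6 > 0, so Plotkin applies.
Compute d/(2d−n) = 19/6 ≈ 3.1667.
⌊d/(2d−n)⌋ = 3.
Plotkin bound: M ≤ 2·3 = 6.
Given |C| = 9, check: VIOLATED.
This |C| is above the Plotkin bound, so no binary code with n = 32, d = 19 and 9 codewords exists.


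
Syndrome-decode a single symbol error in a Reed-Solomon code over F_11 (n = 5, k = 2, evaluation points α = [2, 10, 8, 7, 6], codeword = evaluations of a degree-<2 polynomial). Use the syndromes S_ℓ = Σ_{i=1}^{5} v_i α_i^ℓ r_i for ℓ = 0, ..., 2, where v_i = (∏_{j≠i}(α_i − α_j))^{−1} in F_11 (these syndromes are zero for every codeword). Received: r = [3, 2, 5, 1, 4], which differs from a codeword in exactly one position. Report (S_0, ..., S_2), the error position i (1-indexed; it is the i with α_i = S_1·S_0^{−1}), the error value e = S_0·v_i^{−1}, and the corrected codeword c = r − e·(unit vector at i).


S = (7, 9, 10), error at position 5, error magnitude e = 7, c = [3, 2, 5, 1, 8].

Step 1: column multipliers v_i = (∏_{j≠i}(α_i − α_j))^{−1} mod 11.
  i = 1 (α = 2): (2−10)(2−8)(2−7)(2−6) = (−8)·(−6)·(−5)·(−4) = 960 ≡ 3, so v_1 = 3^{−1} = 4 (mod 11).
  i = 2 (α = 10): (10−2)(10−8)(10−7)(10−6) = 8·2·3·4 = 192 ≡ 5, so v_2 = 5^{−1} = 9 (mod 11).
  i = 3 (α = 8): (8−2)(8−10)(8−7)(8−6) = 6·(−2)·1·2 = −24 ≡ 9, so v_3 = 9^{−1} = 5 (mod 11).
  i = 4 (α = 7): (7−2)(7−10)(7−8)(7−6) = 5·(−3)·(−1)·1 = 15 ≡ 4, so v_4 = 4^{−1} = 3 (mod 11).
  i = 5 (α = 6): (6−2)(6−10)(6−8)(6−7) = 4·(−4)·(−2)·(−1) = −32 ≡ 1, so v_5 = 1^{−1} = 1 (mod 11).
  v = [4, 9, 5, 3, 1].
Step 2: syndromes of r = [3, 2, 5, 1, 4] (all sums mod 11).
  S_0 = Σ v_i r_i = 4·3 + 9·2 + 5·5 + 3·1 + 1·4 = 62 ≡ 7.
  S_1 = Σ v_i α_i r_i = 4·2·3 + 9·10·2 + 5·8·5 + 3·7·1 + 1·6·4 = 449 ≡ 9.
  α_i^2 mod 11 = [4, 1, 9, 5, 3].
  S_2 = Σ v_i α_i^2 r_i = 4·4·3 + 9·1·2 + 5·9·5 + 3·5·1 + 1·3·4 = 318 ≡ 10.
  S = (7, 9, 10) ≠ 0, so r is not a codeword (an error is present).
Step 3: locate the error. For a single error e at position i, S_ℓ = v_i·e·α_i^ℓ, so α_err = S_1/S_0.
  S_0^{−1} = 7^{−1} = 8 (mod 11), so α_err = 9·8 = 72 ≡ 6 = α_5. Error position i = 5.
  Consistency check: S_2/S_1 = 10·5 = 50 ≡ 6 = α_err ✓ (single-error assumption holds).
Step 4: error magnitude e = S_0/v_5 = S_0·∏_{j≠5}(α_5 − α_j) = 7·1 = 7 ≡ 7 (mod 11).
Step 5: correct position 5: c_5 = r_5 − e = 4 − 7 ≡ 8 (mod 11). Hence c = [3, 2, 5, 1, 8].
  Check: interpolating c through the α_i gives m(x) = 6 + 4·x (degree < 2) with m(α_i) = c_i for every i, so c is indeed a codeword.


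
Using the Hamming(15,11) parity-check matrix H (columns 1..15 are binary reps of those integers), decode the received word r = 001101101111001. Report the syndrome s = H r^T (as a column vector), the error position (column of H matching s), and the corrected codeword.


s = (1, 1, 0, 1)^T, error position = 13, corrected codeword c = 001101101111101

Compute s = H r^T mod 2 one row at a time:
  s_1 = 0 + 1 + 1 + 1 + 1 + 0 + 0 + 1 = 5 ≡ 1 (mod 2).
  s_2 = 1 + 0 + 1 + 1 + 1 + 0 + 0 + 1 = 5 ≡ 1 (mod 2).
  s_3 = 0 + 1 + 1 + 1 + 1 + 1 + 0 + 1 = 6 ≡ 0 (mod 2).
  s_4 = 0 + 1 + 0 + 1 + 1 + 1 + 0 + 1 = 5 ≡ 1 (mod 2).
s = (1, 1, 0, 1)^T — this equals column 13 of H (binary 1101), so error is at position 13.
Correct: flip bit 13 of r = 001101101111001 to get c = 001101101111101.


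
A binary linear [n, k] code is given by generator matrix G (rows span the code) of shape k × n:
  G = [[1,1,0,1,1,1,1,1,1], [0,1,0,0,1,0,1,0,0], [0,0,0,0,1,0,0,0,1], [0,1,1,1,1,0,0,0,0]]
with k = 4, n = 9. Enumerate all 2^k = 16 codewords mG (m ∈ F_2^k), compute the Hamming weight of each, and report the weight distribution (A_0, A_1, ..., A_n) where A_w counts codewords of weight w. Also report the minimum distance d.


Weight distribution: A_0 = 1, A_2 = 1, A_3 = 3, A_4 = 2, A_5 = 4, A_6 = 3, A_7 = 1, A_8 = 1. Minimum distance d = 2.

Enumerate all 2^4 = 16 messages m ∈ F_2^4.
For each, compute codeword c = mG in F_2^9, then tally its weight.
  m = 0000 → c = 000000000, weight = 0.
  m = 1000 → c = 110111111, weight = 8.
  m = 0100 → c = 010010100, weight = 3.
  m = 1100 → c = 100101011, weight = 5.
  m = 0010 → c = 000010001, weight = 2.
  m = 1010 → c = 110101110, weight = 6.
  m = 0110 → c = 010000101, weight = 3.
  m = 1110 → c = 100111010, weight = 5.
  m = 0001 → c = 011110000, weight = 4.
  m = 1001 → c = 101001111, weight = 6.
  m = 0101 → c = 001100100, weight = 3.
  m = 1101 → c = 111011011, weight = 7.
  m = 0011 → c = 011100001, weight = 4.
  m = 1011 → c = 101011110, weight = 6.
  m = 0111 → c = 001110101, weight = 5.
  m = 1111 → c = 111001010, weight = 5.
Tally weights:
  weight 0: 1 codewords.
  weight 2: 1 codewords.
  weight 3: 3 codewords.
  weight 4: 2 codewords.
  weight 5: 4 codewords.
  weight 6: 3 codewords.
  weight 7: 1 codewords.
  weight 8: 1 codewords.
Minimum distance d = smallest w > 0 with A_w > 0 = 2.
Sanity: Σ A_w = 16 = 2^4 = 16 ✓.


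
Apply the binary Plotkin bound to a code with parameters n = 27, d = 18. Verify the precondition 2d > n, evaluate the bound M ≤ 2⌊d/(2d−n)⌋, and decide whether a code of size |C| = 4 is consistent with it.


Plotkin bound M ≤ 4; given |C| = 4 ≤ bound (satisfied).

Check applicability: 2d = 36, n = 27.
2d − n = 9 > 0, so Plotkin applies.
Compute d/(2d−n) = 18/9 ≈ 2.0000.
⌊d/(2d−n)⌋ = 2.
Plotkin bound: M ≤ 2·2 = 4.
Given |C| = 4, check: satisfied.
This |C| is at the Plotkin bound.


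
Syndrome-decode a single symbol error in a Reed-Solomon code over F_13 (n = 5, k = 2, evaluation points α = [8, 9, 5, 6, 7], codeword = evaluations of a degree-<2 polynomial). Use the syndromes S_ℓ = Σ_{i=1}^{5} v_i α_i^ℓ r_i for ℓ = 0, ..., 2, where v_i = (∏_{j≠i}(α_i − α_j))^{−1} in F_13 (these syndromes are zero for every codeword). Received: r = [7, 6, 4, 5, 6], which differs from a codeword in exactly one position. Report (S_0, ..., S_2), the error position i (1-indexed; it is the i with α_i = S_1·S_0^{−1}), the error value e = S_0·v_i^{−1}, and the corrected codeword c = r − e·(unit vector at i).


S = (1, 9, 3), error at position 2, error magnitude e = 11, c = [7, 8, 4, 5, 6].

Step 1: column multipliers v_i = (∏_{j≠i}(α_i − α_j))^{−1} mod 13.
  i = 1 (α = 8): (8−9)(8−5)(8−6)(8−7) = (−1)·3·2·1 = −6 ≡ 7, so v_1 = 7^{−1} = 2 (mod 13).
  i = 2 (α = 9): (9−8)(9−5)(9−6)(9−7) = 1·4·3·2 = 24 ≡ 11, so v_2 = 11^{−1} = 6 (mod 13).
  i = 3 (α = 5): (5−8)(5−9)(5−6)(5−7) = (−3)·(−4)·(−1)·(−2) = 24 ≡ 11, so v_3 = 11^{−1} = 6 (mod 13).
  i = 4 (α = 6): (6−8)(6−9)(6−5)(6−7) = (−2)·(−3)·1·(−1) = −6 ≡ 7, so v_4 = 7^{−1} = 2 (mod 13).
  i = 5 (α = 7): (7−8)(7−9)(7−5)(7−6) = (−1)·(−2)·2·1 = 4 ≡ 4, so v_5 = 4^{−1} = 10 (mod 13).
  v = [2, 6, 6, 2, 10].
Step 2: syndromes of r = [7, 6, 4, 5, 6] (all sums mod 13).
  S_0 = Σ v_i r_i = 2·7 + 6·6 + 6·4 + 2·5 + 10·6 = 144 ≡ 1.
  S_1 = Σ v_i α_i r_i = 2·8·7 + 6·9·6 + 6·5·4 + 2·6·5 + 10·7·6 = 1036 ≡ 9.
  α_i^2 mod 13 = [12, 3, 12, 10, 10].
  S_2 = Σ v_i α_i^2 r_i = 2·12·7 + 6·3·6 + 6·12·4 + 2·10·5 + 10·10·6 = 1264 ≡ 3.
  S = (1, 9, 3) ≠ 0, so r is not a codeword (an error is present).
Step 3: locate the error. For a single error e at position i, S_ℓ = v_i·e·α_i^ℓ, so α_err = S_1/S_0.
  S_0^{−1} = 1^{−1} = 1 (mod 13), so α_err = 9·1 = 9 ≡ 9 = α_2. Error position i = 2.
  Consistency check: S_2/S_1 = 3·3 = 9 ≡ 9 = α_err ✓ (single-error assumption holds).
Step 4: error magnitude e = S_0/v_2 = S_0·∏_{j≠2}(α_2 − α_j) = 1·11 = 11 ≡ 11 (mod 13).
Step 5: correct position 2: c_2 = r_2 − e = 6 − 11 ≡ 8 (mod 13). Hence c = [7, 8, 4, 5, 6].
  Check: interpolating c through the α_i gives m(x) = 12 + 1·x (degree < 2) with m(α_i) = c_i for every i, so c is indeed a codeword.


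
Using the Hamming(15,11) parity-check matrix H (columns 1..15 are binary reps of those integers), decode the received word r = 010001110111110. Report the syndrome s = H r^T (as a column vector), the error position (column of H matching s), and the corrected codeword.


s = (0, 1, 0, 1)^T, error position = 5, corrected codeword c = 010011110111110

Compute s = H r^T mod 2 one row at a time:
  s_1 = 1 + 0 + 1 + 1 + 1 + 1 + 1 + 0 = 6 ≡ 0 (mod 2).
  s_2 = 0 + 0 + 1 + 1 + 1 + 1 + 1 + 0 = 5 ≡ 1 (mod 2).
  s_3 = 1 + 0 + 1 + 1 + 1 + 1 + 1 + 0 = 6 ≡ 0 (mod 2).
  s_4 = 0 + 0 + 0 + 1 + 0 + 1 + 1 + 0 = 3 ≡ 1 (mod 2).
s = (0, 1, 0, 1)^T — this equals column 5 of H (binary 0101), so error is at position 5.
Correct: flip bit 5 of r = 010001110111110 to get c = 010011110111110.


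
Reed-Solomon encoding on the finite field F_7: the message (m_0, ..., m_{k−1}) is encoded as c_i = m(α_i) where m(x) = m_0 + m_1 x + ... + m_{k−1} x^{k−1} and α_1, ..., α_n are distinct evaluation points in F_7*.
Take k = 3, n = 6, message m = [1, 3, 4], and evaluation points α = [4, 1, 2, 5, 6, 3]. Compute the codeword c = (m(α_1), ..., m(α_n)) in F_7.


c = [0, 1, 2, 4, 2, 4]

Message polynomial: m(x) = 1 + 3·x + 4·x^2 (mod 7).
For each evaluation point α_i, compute m(α_i) mod 7:
  α_1 = 4: Horner steps 4 → 5 → 0, so m(4) = 0.
  α_2 = 1: Horner steps 4 → 0 → 1, so m(1) = 1.
  α_3 = 2: Horner steps 4 → 4 → 2, so m(2) = 2.
  α_4 = 5: Horner steps 4 → 2 → 4, so m(5) = 4.
  α_5 = 6: Horner steps 4 → 6 → 2, so m(6) = 2.
  α_6 = 3: Horner steps 4 → 1 → 4, so m(3) = 4.
Codeword c = [0, 1, 2, 4, 2, 4] ∈ F_7^6.


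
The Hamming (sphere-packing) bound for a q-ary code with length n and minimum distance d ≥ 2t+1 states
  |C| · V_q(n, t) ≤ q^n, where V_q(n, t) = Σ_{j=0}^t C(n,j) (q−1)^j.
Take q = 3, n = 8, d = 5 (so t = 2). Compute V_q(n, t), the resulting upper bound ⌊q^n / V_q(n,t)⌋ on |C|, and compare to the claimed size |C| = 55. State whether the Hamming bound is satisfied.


V_q(n, t) = 129, q^n = 6561, Hamming bound = 50, |C| = 55 > bound (violated).

Step 1: Compute V_q(n, t) = Σ_{j=0}^2 C(n, j) (q−1)^j.
  j = 0: C(8,0)·(2)^0 = 1·1 = 1.
  j = 1: C(8,1)·(2)^1 = 8·2 = 16.
  j = 2: C(8,2)·(2)^2 = 28·4 = 112.
  V_q(n, t) = 1 + 16 + 112 = 129.
Step 2: q^n = 3^8 = 6561.
Step 3: Hamming bound ⌊q^n / V_q(n,t)⌋ = ⌊6561/129⌋ = 50.
Step 4: Compare |C| = 55 to 50: violated.
The claimed |C| lies above the Hamming bound, so no 3-ary code of length 8 with d ≥ 5 can have 55 codewords.


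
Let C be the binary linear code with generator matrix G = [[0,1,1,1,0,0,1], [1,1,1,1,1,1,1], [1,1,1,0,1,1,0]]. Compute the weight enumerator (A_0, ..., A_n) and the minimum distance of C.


Weight distribution: A_0 = 1, A_2 = 2, A_3 = 1, A_4 = 1, A_5 = 2, A_7 = 1. Minimum distance d = 2.

Enumerate all 2^3 = 8 messages m ∈ F_2^3.
For each, compute codeword c = mG in F_2^7, then tally its weight.
  m = 000 → c = 0000000, weight = 0.
  m = 100 → c = 0111001, weight = 4.
  m = 010 → c = 1111111, weight = 7.
  m = 110 → c = 1000110, weight = 3.
  m = 001 → c = 1110110, weight = 5.
  m = 101 → c = 1001111, weight = 5.
  m = 011 → c = 0001001, weight = 2.
  m = 111 → c = 0110000, weight = 2.
Tally weights:
  weight 0: 1 codewords.
  weight 2: 2 codewords.
  weight 3: 1 codewords.
  weight 4: 1 codewords.
  weight 5: 2 codewords.
  weight 7: 1 codewords.
Minimum distance d = smallest w > 0 with A_w > 0 = 2.
Sanity: Σ A_w = 8 = 2^3 = 8 ✓.


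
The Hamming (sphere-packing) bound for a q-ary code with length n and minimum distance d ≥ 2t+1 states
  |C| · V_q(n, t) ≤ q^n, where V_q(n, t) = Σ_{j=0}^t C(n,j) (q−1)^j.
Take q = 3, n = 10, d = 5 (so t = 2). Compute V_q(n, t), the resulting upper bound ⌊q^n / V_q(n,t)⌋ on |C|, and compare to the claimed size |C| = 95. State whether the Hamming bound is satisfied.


V_q(n, t) = 201, q^n = 59049, Hamming bound = 293, |C| = 95 ≤ bound (satisfied).

Step 1: Compute V_q(n, t) = Σ_{j=0}^2 C(n, j) (q−1)^j.
  j = 0: C(10,0)·(2)^0 = 1·1 = 1.
  j = 1: C(10,1)·(2)^1 = 10·2 = 20.
  j = 2: C(10,2)·(2)^2 = 45·4 = 180.
  V_q(n, t) = 1 + 20 + 180 = 201.
Step 2: q^n = 3^10 = 59049.
Step 3: Hamming bound ⌊q^n / V_q(n,t)⌋ = ⌊59049/201⌋ = 293.
Step 4: Compare |C| = 95 to 293: satisfied.
The claimed |C| lies below the Hamming bound.


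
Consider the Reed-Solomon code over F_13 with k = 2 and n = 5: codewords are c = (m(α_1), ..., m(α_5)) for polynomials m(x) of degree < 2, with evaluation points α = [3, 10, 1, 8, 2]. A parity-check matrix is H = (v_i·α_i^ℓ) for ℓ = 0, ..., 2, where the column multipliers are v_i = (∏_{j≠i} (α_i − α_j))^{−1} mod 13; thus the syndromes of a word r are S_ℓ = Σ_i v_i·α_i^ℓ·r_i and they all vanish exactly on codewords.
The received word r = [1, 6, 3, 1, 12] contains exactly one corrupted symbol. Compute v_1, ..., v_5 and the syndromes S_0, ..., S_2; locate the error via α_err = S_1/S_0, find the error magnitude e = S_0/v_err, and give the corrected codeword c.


S = (9, 1, 3), error at position 1, error magnitude e = 6, c = [8, 6, 3, 1, 12].

Step 1: column multipliers v_i = (∏_{j≠i}(α_i − α_j))^{−1} mod 13.
  i = 1 (α = 3): (3−10)(3−1)(3−8)(3−2) = (−7)·2·(−5)·1 = 70 ≡ 5, so v_1 = 5^{−1} = 8 (mod 13).
  i = 2 (α = 10): (10−3)(10−1)(10−8)(10−2) = 7·9·2·8 = 1008 ≡ 7, so v_2 = 7^{−1} = 2 (mod 13).
  i = 3 (α = 1): (1−3)(1−10)(1−8)(1−2) = (−2)·(−9)·(−7)·(−1) = 126 ≡ 9, so v_3 = 9^{−1} = 3 (mod 13).
  i = 4 (α = 8): (8−3)(8−10)(8−1)(8−2) = 5·(−2)·7·6 = −420 ≡ 9, so v_4 = 9^{−1} = 3 (mod 13).
  i = 5 (α = 2): (2−3)(2−10)(2−1)(2−8) = (−1)·(−8)·1·(−6) = −48 ≡ 4, so v_5 = 4^{−1} = 10 (mod 13).
  v = [8, 2, 3, 3, 10].
Step 2: syndromes of r = [1, 6, 3, 1, 12] (all sums mod 13).
  S_0 = Σ v_i r_i = 8·1 + 2·6 + 3·3 + 3·1 + 10·12 = 152 ≡ 9.
  S_1 = Σ v_i α_i r_i = 8·3·1 + 2·10·6 + 3·1·3 + 3·8·1 + 10·2·12 = 417 ≡ 1.
  α_i^2 mod 13 = [9, 9, 1, 12, 4].
  S_2 = Σ v_i α_i^2 r_i = 8·9·1 + 2·9·6 + 3·1·3 + 3·12·1 + 10·4·12 = 705 ≡ 3.
  S = (9, 1, 3) ≠ 0, so r is not a codeword (an error is present).
Step 3: locate the error. For a single error e at position i, S_ℓ = v_i·e·α_i^ℓ, so α_err = S_1/S_0.
  S_0^{−1} = 9^{−1} = 3 (mod 13), so α_err = 1·3 = 3 ≡ 3 = α_1. Error position i = 1.
  Consistency check: S_2/S_1 = 3·1 = 3 ≡ 3 = α_err ✓ (single-error assumption holds).
Step 4: error magnitude e = S_0/v_1 = S_0·∏_{j≠1}(α_1 − α_j) = 9·5 = 45 ≡ 6 (mod 13).
Step 5: correct position 1: c_1 = r_1 − e = 1 − 6 ≡ 8 (mod 13). Hence c = [8, 6, 3, 1, 12].
  Check: interpolating c through the α_i gives m(x) = 7 + 9·x (degree < 2) with m(α_i) = c_i for every i, so c is indeed a codeword.


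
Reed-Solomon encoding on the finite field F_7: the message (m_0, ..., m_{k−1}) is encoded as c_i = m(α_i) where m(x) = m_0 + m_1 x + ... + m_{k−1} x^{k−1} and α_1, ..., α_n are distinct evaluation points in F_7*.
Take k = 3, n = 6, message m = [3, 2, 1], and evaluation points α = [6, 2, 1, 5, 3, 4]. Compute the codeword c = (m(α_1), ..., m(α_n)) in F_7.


c = [2, 4, 6, 3, 4, 6]

Message polynomial: m(x) = 3 + 2·x + 1·x^2 (mod 7).
For each evaluation point α_i, compute m(α_i) mod 7:
  α_1 = 6: Horner steps 1 → 1 → 2, so m(6) = 2.
  α_2 = 2: Horner steps 1 → 4 → 4, so m(2) = 4.
  α_3 = 1: Horner steps 1 → 3 → 6, so m(1) = 6.
  α_4 = 5: Horner steps 1 → 0 → 3, so m(5) = 3.
  α_5 = 3: Horner steps 1 → 5 → 4, so m(3) = 4.
  α_6 = 4: Horner steps 1 → 6 → 6, so m(4) = 6.
Codeword c = [2, 4, 6, 3, 4, 6] ∈ F_7^6.


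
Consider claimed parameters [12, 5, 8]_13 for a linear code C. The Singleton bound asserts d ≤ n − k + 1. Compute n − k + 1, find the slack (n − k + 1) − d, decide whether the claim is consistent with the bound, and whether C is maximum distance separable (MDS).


Singleton RHS = n − k + 1 = 8, slack = 0, bound satisfied, MDS.

Singleton bound: d ≤ n − k + 1.
Here n = 12, k = 5, so n − k + 1 = 8.
Given d = 8, check d ≤ 8: YES.
Slack = (n − k + 1) − d = 0.
The code is MDS (slack = 0).
Description: the claimed parameters are [12, 5, 8]_13; such a code would be MDS (meets Singleton bound).


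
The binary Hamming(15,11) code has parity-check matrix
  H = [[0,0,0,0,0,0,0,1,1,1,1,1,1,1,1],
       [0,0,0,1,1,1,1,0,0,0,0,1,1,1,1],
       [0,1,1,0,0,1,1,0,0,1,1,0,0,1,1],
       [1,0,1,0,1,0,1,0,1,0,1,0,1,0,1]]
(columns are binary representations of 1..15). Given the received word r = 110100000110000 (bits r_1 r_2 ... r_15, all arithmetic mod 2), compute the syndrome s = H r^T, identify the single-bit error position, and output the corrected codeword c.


s = (0, 1, 1, 0)^T, error position = 6, corrected codeword c = 110101000110000

Compute s = H r^T mod 2 one row at a time:
  s_1 = 0 + 0 + 1 + 1 + 0 + 0 + 0 + 0 = 2 ≡ 0 (mod 2).
  s_2 = 1 + 0 + 0 + 0 + 0 + 0 + 0 + 0 = 1 ≡ 1 (mod 2).
  s_3 = 1 + 0 + 0 + 0 + 1 + 1 + 0 + 0 = 3 ≡ 1 (mod 2).
  s_4 = 1 + 0 + 0 + 0 + 0 + 1 + 0 + 0 = 2 ≡ 0 (mod 2).
s = (0, 1, 1, 0)^T — this equals column 6 of H (binary 0110), so error is at position 6.
Correct: flip bit 6 of r = 110100000110000 to get c = 110101000110000.


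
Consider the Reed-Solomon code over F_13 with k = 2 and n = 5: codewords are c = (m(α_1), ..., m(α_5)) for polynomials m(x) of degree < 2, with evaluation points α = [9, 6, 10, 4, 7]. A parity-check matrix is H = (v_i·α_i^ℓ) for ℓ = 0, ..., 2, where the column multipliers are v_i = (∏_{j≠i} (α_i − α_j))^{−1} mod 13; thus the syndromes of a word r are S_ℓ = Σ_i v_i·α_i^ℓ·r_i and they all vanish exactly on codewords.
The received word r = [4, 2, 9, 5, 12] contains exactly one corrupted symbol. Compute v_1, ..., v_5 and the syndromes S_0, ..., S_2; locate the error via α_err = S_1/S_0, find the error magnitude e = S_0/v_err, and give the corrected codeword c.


S = (1, 7, 10), error at position 5, error magnitude e = 5, c = [4, 2, 9, 5, 7].

Step 1: column multipliers v_i = (∏_{j≠i}(α_i − α_j))^{−1} mod 13.
  i = 1 (α = 9): (9−6)(9−10)(9−4)(9−7) = 3·(−1)·5·2 = −30 ≡ 9, so v_1 = 9^{−1} = 3 (mod 13).
  i = 2 (α = 6): (6−9)(6−10)(6−4)(6−7) = (−3)·(−4)·2·(−1) = −24 ≡ 2, so v_2 = 2^{−1} = 7 (mod 13).
  i = 3 (α = 10): (10−9)(10−6)(10−4)(10−7) = 1·4·6·3 = 72 ≡ 7, so v_3 = 7^{−1} = 2 (mod 13).
  i = 4 (α = 4): (4−9)(4−6)(4−10)(4−7) = (−5)·(−2)·(−6)·(−3) = 180 ≡ 11, so v_4 = 11^{−1} = 6 (mod 13).
  i = 5 (α = 7): (7−9)(7−6)(7−10)(7−4) = (−2)·1·(−3)·3 = 18 ≡ 5, so v_5 = 5^{−1} = 8 (mod 13).
  v = [3, 7, 2, 6, 8].
Step 2: syndromes of r = [4, 2, 9, 5, 12] (all sums mod 13).
  S_0 = Σ v_i r_i = 3·4 + 7·2 + 2·9 + 6·5 + 8·12 = 170 ≡ 1.
  S_1 = Σ v_i α_i r_i = 3·9·4 + 7·6·2 + 2·10·9 + 6·4·5 + 8·7·12 = 1164 ≡ 7.
  α_i^2 mod 13 = [3, 10, 9, 3, 10].
  S_2 = Σ v_i α_i^2 r_i = 3·3·4 + 7·10·2 + 2·9·9 + 6·3·5 + 8·10·12 = 1388 ≡ 10.
  S = (1, 7, 10) ≠ 0, so r is not a codeword (an error is present).
Step 3: locate the error. For a single error e at position i, S_ℓ = v_i·e·α_i^ℓ, so α_err = S_1/S_0.
  S_0^{−1} = 1^{−1} = 1 (mod 13), so α_err = 7·1 = 7 ≡ 7 = α_5. Error position i = 5.
  Consistency check: S_2/S_1 = 10·2 = 20 ≡ 7 = α_err ✓ (single-error assumption holds).
Step 4: error magnitude e = S_0/v_5 = S_0·∏_{j≠5}(α_5 − α_j) = 1·5 = 5 ≡ 5 (mod 13).
Step 5: correct position 5: c_5 = r_5 − e = 12 − 5 ≡ 7 (mod 13). Hence c = [4, 2, 9, 5, 7].
  Check: interpolating c through the α_i gives m(x) = 11 + 5·x (degree < 2) with m(α_i) = c_i for every i, so c is indeed a codeword.


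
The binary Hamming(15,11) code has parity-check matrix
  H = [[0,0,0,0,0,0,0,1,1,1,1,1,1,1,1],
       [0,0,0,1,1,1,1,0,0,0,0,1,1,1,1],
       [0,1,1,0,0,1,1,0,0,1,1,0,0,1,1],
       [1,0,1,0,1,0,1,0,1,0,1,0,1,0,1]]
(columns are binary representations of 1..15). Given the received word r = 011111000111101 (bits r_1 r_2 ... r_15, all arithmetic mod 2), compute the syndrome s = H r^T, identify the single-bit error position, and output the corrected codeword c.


s = (1, 0, 0, 1)^T, error position = 9, corrected codeword c = 011111001111101

Compute s = H r^T mod 2 one row at a time:
  s_1 = 0 + 0 + 1 + 1 + 1 + 1 + 0 + 1 = 5 ≡ 1 (mod 2).
  s_2 = 1 + 1 + 1 + 0 + 1 + 1 + 0 + 1 = 6 ≡ 0 (mod 2).
  s_3 = 1 + 1 + 1 + 0 + 1 + 1 + 0 + 1 = 6 ≡ 0 (mod 2).
  s_4 = 0 + 1 + 1 + 0 + 0 + 1 + 1 + 1 = 5 ≡ 1 (mod 2).
s = (1, 0, 0, 1)^T — this equals column 9 of H (binary 1001), so error is at position 9.
Correct: flip bit 9 of r = 011111000111101 to get c = 011111001111101.


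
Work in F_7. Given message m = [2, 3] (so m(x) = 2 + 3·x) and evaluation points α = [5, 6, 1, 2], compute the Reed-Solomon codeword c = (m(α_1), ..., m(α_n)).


c = [3, 6, 5, 1]

Message polynomial: m(x) = 2 + 3·x (mod 7).
For each evaluation point α_i, compute m(α_i) mod 7:
  α_1 = 5: Horner steps 3 → 3, so m(5) = 3.
  α_2 = 6: Horner steps 3 → 6, so m(6) = 6.
  α_3 = 1: Horner steps 3 → 5, so m(1) = 5.
  α_4 = 2: Horner steps 3 → 1, so m(2) = 1.
Codeword c = [3, 6, 5, 1] ∈ F_7^4.


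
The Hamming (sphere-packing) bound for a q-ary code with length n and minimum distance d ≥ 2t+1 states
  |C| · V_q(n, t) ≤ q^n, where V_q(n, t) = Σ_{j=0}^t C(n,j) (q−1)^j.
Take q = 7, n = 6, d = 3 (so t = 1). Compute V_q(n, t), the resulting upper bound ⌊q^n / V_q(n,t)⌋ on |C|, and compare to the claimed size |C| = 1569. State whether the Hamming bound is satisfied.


V_q(n, t) = 37, q^n = 117649, Hamming bound = 3179, |C| = 1569 ≤ bound (satisfied).

Step 1: Compute V_q(n, t) = Σ_{j=0}^1 C(n, j) (q−1)^j.
  j = 0: C(6,0)·(6)^0 = 1·1 = 1.
  j = 1: C(6,1)·(6)^1 = 6·6 = 36.
  V_q(n, t) = 1 + 36 = 37.
Step 2: q^n = 7^6 = 117649.
Step 3: Hamming bound ⌊q^n / V_q(n,t)⌋ = ⌊117649/37⌋ = 3179.
Step 4: Compare |C| = 1569 to 3179: satisfied.
The claimed |C| lies below the Hamming bound.


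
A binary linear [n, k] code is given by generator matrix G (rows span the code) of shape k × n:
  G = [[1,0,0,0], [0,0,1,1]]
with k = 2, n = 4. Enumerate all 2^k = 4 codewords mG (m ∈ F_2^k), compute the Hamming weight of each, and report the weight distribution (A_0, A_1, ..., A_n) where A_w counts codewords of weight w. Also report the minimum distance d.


Weight distribution: A_0 = 1, A_1 = 1, A_2 = 1, A_3 = 1. Minimum distance d = 1.

Enumerate all 2^2 = 4 messages m ∈ F_2^2.
For each, compute codeword c = mG in F_2^4, then tally its weight.
  m = 00 → c = 0000, weight = 0.
  m = 10 → c = 1000, weight = 1.
  m = 01 → c = 0011, weight = 2.
  m = 11 → c = 1011, weight = 3.
Tally weights:
  weight 0: 1 codewords.
  weight 1: 1 codewords.
  weight 2: 1 codewords.
  weight 3: 1 codewords.
Minimum distance d = smallest w > 0 with A_w > 0 = 1.
Sanity: Σ A_w = 4 = 2^2 = 4 ✓.


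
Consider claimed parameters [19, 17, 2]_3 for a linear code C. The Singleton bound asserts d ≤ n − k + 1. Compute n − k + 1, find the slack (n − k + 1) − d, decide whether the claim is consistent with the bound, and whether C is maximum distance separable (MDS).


Singleton RHS = n − k + 1 = 3, slack = 1, bound satisfied, not MDS.

Singleton bound: d ≤ n − k + 1.
Here n = 19, k = 17, so n − k + 1 = 3.
Given d = 2, check d ≤ 3: YES.
Slack = (n − k + 1) − d = 1.
The code is NOT MDS (slack = 1 > 0).
Description: the claimed parameters are [19, 17, 2]_3; such a code would be non-MDS.


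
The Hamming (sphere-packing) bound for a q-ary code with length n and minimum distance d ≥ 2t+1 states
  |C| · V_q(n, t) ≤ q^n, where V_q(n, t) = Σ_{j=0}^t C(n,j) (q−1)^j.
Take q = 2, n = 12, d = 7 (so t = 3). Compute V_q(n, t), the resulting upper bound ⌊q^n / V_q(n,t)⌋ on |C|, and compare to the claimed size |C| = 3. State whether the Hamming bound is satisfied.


V_q(n, t) = 299, q^n = 4096, Hamming bound = 13, |C| = 3 ≤ bound (satisfied).

Step 1: Compute V_q(n, t) = Σ_{j=0}^3 C(n, j) (q−1)^j.
  j = 0: C(12,0)·(1)^0 = 1·1 = 1.
  j = 1: C(12,1)·(1)^1 = 12·1 = 12.
  j = 2: C(12,2)·(1)^2 = 66·1 = 66.
  j = 3: C(12,3)·(1)^3 = 220·1 = 220.
  V_q(n, t) = 1 + 12 + 66 + 220 = 299.
Step 2: q^n = 2^12 = 4096.
Step 3: Hamming bound ⌊q^n / V_q(n,t)⌋ = ⌊4096/299⌋ = 13.
Step 4: Compare |C| = 3 to 13: satisfied.
The claimed |C| lies below the Hamming bound.


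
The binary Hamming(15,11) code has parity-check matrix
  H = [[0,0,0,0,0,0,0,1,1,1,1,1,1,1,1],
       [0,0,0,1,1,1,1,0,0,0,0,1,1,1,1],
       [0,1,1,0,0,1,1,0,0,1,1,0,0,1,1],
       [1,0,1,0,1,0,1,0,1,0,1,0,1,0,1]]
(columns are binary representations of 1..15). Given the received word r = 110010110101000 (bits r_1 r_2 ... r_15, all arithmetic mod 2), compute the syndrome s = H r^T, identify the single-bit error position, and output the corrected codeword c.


s = (1, 1, 1, 1)^T, error position = 15, corrected codeword c = 110010110101001

Compute s = H r^T mod 2 one row at a time:
  s_1 = 1 + 0 + 1 + 0 + 1 + 0 + 0 + 0 = 3 ≡ 1 (mod 2).
  s_2 = 0 + 1 + 0 + 1 + 1 + 0 + 0 + 0 = 3 ≡ 1 (mod 2).
  s_3 = 1 + 0 + 0 + 1 + 1 + 0 + 0 + 0 = 3 ≡ 1 (mod 2).
  s_4 = 1 + 0 + 1 + 1 + 0 + 0 + 0 + 0 = 3 ≡ 1 (mod 2).
s = (1, 1, 1, 1)^T — this equals column 15 of H (binary 1111), so error is at position 15.
Correct: flip bit 15 of r = 110010110101000 to get c = 110010110101001.


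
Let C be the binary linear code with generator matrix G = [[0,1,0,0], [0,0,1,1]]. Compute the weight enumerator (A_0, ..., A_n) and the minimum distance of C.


Weight distribution: A_0 = 1, A_1 = 1, A_2 = 1, A_3 = 1. Minimum distance d = 1.

Enumerate all 2^2 = 4 messages m ∈ F_2^2.
For each, compute codeword c = mG in F_2^4, then tally its weight.
  m = 00 → c = 0000, weight = 0.
  m = 10 → c = 0100, weight = 1.
  m = 01 → c = 0011, weight = 2.
  m = 11 → c = 0111, weight = 3.
Tally weights:
  weight 0: 1 codewords.
  weight 1: 1 codewords.
  weight 2: 1 codewords.
  weight 3: 1 codewords.
Minimum distance d = smallest w > 0 with A_w > 0 = 1.
Sanity: Σ A_w = 4 = 2^2 = 4 ✓.


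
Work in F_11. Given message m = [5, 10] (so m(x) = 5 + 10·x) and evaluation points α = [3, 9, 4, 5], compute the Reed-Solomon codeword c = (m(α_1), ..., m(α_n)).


c = [2, 7, 1, 0]

Message polynomial: m(x) = 5 + 10·x (mod 11).
For each evaluation point α_i, compute m(α_i) mod 11:
  α_1 = 3: Horner steps 10 → 2, so m(3) = 2.
  α_2 = 9: Horner steps 10 → 7, so m(9) = 7.
  α_3 = 4: Horner steps 10 → 1, so m(4) = 1.
  α_4 = 5: Horner steps 10 → 0, so m(5) = 0.
Codeword c = [2, 7, 1, 0] ∈ F_11^4.


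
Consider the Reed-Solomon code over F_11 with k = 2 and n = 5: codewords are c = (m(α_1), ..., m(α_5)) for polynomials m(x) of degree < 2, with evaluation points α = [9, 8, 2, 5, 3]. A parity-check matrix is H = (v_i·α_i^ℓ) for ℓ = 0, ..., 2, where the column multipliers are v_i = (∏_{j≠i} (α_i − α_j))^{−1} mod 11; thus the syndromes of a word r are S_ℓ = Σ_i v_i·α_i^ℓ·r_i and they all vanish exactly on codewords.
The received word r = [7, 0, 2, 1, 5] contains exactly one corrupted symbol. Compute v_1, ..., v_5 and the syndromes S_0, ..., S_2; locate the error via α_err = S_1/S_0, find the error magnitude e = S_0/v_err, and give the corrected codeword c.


S = (3, 9, 5), error at position 5, error magnitude e = 7, c = [7, 0, 2, 1, 9].

Step 1: column multipliers v_i = (∏_{j≠i}(α_i − α_j))^{−1} mod 11.
  i = 1 (α = 9): (9−8)(9−2)(9−5)(9−3) = 1·7·4·6 = 168 ≡ 3, so v_1 = 3^{−1} = 4 (mod 11).
  i = 2 (α = 8): (8−9)(8−2)(8−5)(8−3) = (−1)·6·3·5 = −90 ≡ 9, so v_2 = 9^{−1} = 5 (mod 11).
  i = 3 (α = 2): (2−9)(2−8)(2−5)(2−3) = (−7)·(−6)·(−3)·(−1) = 126 ≡ 5, so v_3 = 5^{−1} = 9 (mod 11).
  i = 4 (α = 5): (5−9)(5−8)(5−2)(5−3) = (−4)·(−3)·3·2 = 72 ≡ 6, so v_4 = 6^{−1} = 2 (mod 11).
  i = 5 (α = 3): (3−9)(3−8)(3−2)(3−5) = (−6)·(−5)·1·(−2) = −60 ≡ 6, so v_5 = 6^{−1} = 2 (mod 11).
  v = [4, 5, 9, 2, 2].
Step 2: syndromes of r = [7, 0, 2, 1, 5] (all sums mod 11).
  S_0 = Σ v_i r_i = 4·7 + 5·0 + 9·2 + 2·1 + 2·5 = 58 ≡ 3.
  S_1 = Σ v_i α_i r_i = 4·9·7 + 5·8·0 + 9·2·2 + 2·5·1 + 2·3·5 = 328 ≡ 9.
  α_i^2 mod 11 = [4, 9, 4, 3, 9].
  S_2 = Σ v_i α_i^2 r_i = 4·4·7 + 5·9·0 + 9·4·2 + 2·3·1 + 2·9·5 = 280 ≡ 5.
  S = (3, 9, 5) ≠ 0, so r is not a codeword (an error is present).
Step 3: locate the error. For a single error e at position i, S_ℓ = v_i·e·α_i^ℓ, so α_err = S_1/S_0.
  S_0^{−1} = 3^{−1} = 4 (mod 11), so α_err = 9·4 = 36 ≡ 3 = α_5. Error position i = 5.
  Consistency check: S_2/S_1 = 5·5 = 25 ≡ 3 = α_err ✓ (single-error assumption holds).
Step 4: error magnitude e = S_0/v_5 = S_0·∏_{j≠5}(α_5 − α_j) = 3·6 = 18 ≡ 7 (mod 11).
Step 5: correct position 5: c_5 = r_5 − e = 5 − 7 ≡ 9 (mod 11). Hence c = [7, 0, 2, 1, 9].
  Check: interpolating c through the α_i gives m(x) = 10 + 7·x (degree < 2) with m(α_i) = c_i for every i, so c is indeed a codeword.


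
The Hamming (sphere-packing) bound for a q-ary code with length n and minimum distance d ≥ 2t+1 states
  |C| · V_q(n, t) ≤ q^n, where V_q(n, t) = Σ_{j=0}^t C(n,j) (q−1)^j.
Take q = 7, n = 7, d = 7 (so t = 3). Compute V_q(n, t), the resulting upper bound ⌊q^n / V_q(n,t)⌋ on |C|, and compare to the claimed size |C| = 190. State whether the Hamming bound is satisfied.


V_q(n, t) = 8359, q^n = 823543, Hamming bound = 98, |C| = 190 > bound (violated).

Step 1: Compute V_q(n, t) = Σ_{j=0}^3 C(n, j) (q−1)^j.
  j = 0: C(7,0)·(6)^0 = 1·1 = 1.
  j = 1: C(7,1)·(6)^1 = 7·6 = 42.
  j = 2: C(7,2)·(6)^2 = 21·36 = 756.
  j = 3: C(7,3)·(6)^3 = 35·216 = 7560.
  V_q(n, t) = 1 + 42 + 756 + 7560 = 8359.
Step 2: q^n = 7^7 = 823543.
Step 3: Hamming bound ⌊q^n / V_q(n,t)⌋ = ⌊823543/8359⌋ = 98.
Step 4: Compare |C| = 190 to 98: violated.
The claimed |C| lies above the Hamming bound, so no 7-ary code of length 7 with d ≥ 7 can have 190 codewords.


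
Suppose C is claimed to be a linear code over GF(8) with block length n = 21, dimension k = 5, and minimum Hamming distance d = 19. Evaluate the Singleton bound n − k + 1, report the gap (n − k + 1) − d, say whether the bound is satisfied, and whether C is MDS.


Singleton RHS = n − k + 1 = 17, slack = -2, bound violated (no such code; not MDS).

Singleton bound: d ≤ n − k + 1.
Here n = 21, k = 5, so n − k + 1 = 17.
Given d = 19, check d ≤ 17: NO.
Slack = (n − k + 1) − d = -2.
The slack is negative: d = 19 exceeds n − k + 1 = 17 by 2, so the Singleton bound is violated and no linear [21, 5, 19]_8 code can exist. In particular it is not MDS (MDS requires d = n − k + 1 exactly).
Description: the claimed parameters are [21, 5, 19]_8; such a code would be impossible (violates the Singleton bound).
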